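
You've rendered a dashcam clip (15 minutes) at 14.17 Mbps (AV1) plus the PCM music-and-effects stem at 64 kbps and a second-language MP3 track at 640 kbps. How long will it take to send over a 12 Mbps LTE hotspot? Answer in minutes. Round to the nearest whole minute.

19 minutes

15 min = 900 s
Audio total: 64 + 640 = 704 kbps = 0.704 Mbps.
Total bitrate: 14.874 Mbps.
File: 14.874 Mbps × 900 s = 13386.6 Mb.
At 12 Mbps: 13386.6 / 12 = 1115.5 s ≈ 18.6 minutes.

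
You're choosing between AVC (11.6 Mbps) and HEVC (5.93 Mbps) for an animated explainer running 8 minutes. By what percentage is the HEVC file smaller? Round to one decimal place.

48.9%

8 min = 480 s
AVC: 11.600 Mbps × 480 s = 5568.0 Mb = 0.696 GB.
HEVC: 5.930 Mbps × 480 s = 2846.4 Mb = 0.356 GB.
Reduction: (1 − 0.356/0.696) × 100 = 48.88%.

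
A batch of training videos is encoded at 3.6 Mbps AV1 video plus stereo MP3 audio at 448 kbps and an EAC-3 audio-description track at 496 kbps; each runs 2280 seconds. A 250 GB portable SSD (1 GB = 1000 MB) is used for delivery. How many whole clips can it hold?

193

Audio total: 448 + 496 = 944 kbps = 0.944 Mbps.
Total bitrate: 4.544 Mbps.
Per item: 4.544 Mbps × 2280 s = 10,360 Mb = 1,295 MB.
Capacity: 250 GB = 2,000,000 Mb; 193.04 items → 193 complete.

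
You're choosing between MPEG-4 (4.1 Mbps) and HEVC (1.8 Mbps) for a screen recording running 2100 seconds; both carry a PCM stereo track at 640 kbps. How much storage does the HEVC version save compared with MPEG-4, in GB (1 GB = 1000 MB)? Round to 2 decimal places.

0.60 GB

Audio: 640 kbps = 0.640 Mbps.
MPEG-4: 4.740 Mbps × 2100 s = 9954.0 Mb = 1.244 GB.
HEVC: 2.440 Mbps × 2100 s = 5124.0 Mb = 0.640 GB.
Saving: 1.244 − 0.640 = 0.604 GB.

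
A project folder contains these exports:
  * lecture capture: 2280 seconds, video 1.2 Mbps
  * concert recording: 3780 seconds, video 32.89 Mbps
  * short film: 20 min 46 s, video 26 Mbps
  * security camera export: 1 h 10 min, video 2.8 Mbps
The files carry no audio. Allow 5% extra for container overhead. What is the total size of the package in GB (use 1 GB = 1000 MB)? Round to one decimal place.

lecture capture: 1.200 Mbps × 2280 s × 1.05 = 2872.8 Mb
concert recording: 32.890 Mbps × 3780 s × 1.05 = 130540.4 Mb
short film: 26.000 Mbps × 1246 s × 1.05 = 34015.8 Mb
security camera export: 2.800 Mbps × 4200 s × 1.05 = 12348.0 Mb
Total: 179777.0 Mb = 22472.1 MB.
= 22.47 GB.

22.5 GB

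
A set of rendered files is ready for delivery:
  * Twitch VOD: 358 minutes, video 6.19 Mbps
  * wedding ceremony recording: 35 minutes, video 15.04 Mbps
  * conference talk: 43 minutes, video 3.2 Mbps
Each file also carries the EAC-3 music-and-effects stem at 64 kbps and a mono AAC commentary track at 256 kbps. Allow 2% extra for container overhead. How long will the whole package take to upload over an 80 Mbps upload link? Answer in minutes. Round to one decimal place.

Audio total: 64 + 256 = 320 kbps = 0.320 Mbps.
Twitch VOD: 6.510 Mbps × 21480 s × 1.02 = 142631.5 Mb
wedding ceremony recording: 15.360 Mbps × 2100 s × 1.02 = 32901.1 Mb
conference talk: 3.520 Mbps × 2580 s × 1.02 = 9263.2 Mb
Total: 184795.8 Mb = 23099.5 MB.
At 80 Mbps: 184795.8 / 80 = 2310 s ≈ 38.5 minutes.

38.5 minutes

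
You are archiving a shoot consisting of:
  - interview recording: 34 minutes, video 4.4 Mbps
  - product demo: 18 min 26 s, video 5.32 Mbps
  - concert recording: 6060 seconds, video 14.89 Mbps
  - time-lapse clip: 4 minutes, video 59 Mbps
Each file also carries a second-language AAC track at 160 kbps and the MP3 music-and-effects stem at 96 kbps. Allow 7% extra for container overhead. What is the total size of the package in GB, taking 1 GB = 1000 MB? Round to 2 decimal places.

16.27 GB

Audio total: 160 + 96 = 256 kbps = 0.256 Mbps.
interview recording: 4.656 Mbps × 2040 s × 1.07 = 10163.1 Mb
product demo: 5.576 Mbps × 1106 s × 1.07 = 6598.7 Mb
concert recording: 15.146 Mbps × 6060 s × 1.07 = 98209.7 Mb
time-lapse clip: 59.256 Mbps × 240 s × 1.07 = 15216.9 Mb
Total: 130188.5 Mb = 16273.6 MB.
= 16.27 GB.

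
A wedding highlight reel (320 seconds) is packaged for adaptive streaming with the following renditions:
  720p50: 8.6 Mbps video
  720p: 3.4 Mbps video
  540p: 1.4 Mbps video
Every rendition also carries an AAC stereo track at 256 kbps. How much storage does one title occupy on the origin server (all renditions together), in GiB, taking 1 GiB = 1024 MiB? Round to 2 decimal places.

Audio: 256 kbps = 0.256 Mbps.
Sum of rendition bitrates: (8.6+0.256) + (3.4+0.256) + (1.4+0.256) = 14.168 Mbps.
× 320 s = 4,534 Mb = 566.7 MB = 0.5278 GiB.

0.53 GiB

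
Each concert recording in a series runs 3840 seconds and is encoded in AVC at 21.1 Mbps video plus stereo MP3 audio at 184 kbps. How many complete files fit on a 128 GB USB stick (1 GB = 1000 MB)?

Audio: 184 kbps = 0.184 Mbps.
Total bitrate: 21.284 Mbps.
Per item: 21.284 Mbps × 3840 s = 81,731 Mb = 10,216 MB.
Capacity: 128 GB = 1,024,000 Mb; 12.53 items → 12 complete.

12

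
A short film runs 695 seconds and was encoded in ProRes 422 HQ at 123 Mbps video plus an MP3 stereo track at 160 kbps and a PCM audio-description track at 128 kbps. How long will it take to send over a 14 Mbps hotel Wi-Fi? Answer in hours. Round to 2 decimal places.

Audio total: 160 + 128 = 288 kbps = 0.288 Mbps.
Total bitrate: 123.288 Mbps.
File: 123.288 Mbps × 695 s = 85685.2 Mb.
At 14 Mbps: 85685.2 / 14 = 6120.4 s ≈ 1.7 hours.

1.70 hours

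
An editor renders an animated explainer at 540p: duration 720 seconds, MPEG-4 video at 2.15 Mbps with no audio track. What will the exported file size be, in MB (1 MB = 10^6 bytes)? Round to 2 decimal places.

Total bitrate: 2.15 Mbps.
Stream data: 2.150 Mbps × 720 s = 1548.0 Mb.
1,548 Mb ÷ 8 = 193.5 MB → 193.5 MB.

193.50 MB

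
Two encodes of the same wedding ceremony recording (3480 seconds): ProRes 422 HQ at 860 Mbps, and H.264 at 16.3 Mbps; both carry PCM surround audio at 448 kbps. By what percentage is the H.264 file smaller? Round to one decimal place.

98.1%

Audio: 448 kbps = 0.448 Mbps.
ProRes 422 HQ: 860.448 Mbps × 3480 s = 2994359.0 Mb = 374.295 GB.
H.264: 16.748 Mbps × 3480 s = 58283.0 Mb = 7.285 GB.
Reduction: (1 − 7.285/374.295) × 100 = 98.05%.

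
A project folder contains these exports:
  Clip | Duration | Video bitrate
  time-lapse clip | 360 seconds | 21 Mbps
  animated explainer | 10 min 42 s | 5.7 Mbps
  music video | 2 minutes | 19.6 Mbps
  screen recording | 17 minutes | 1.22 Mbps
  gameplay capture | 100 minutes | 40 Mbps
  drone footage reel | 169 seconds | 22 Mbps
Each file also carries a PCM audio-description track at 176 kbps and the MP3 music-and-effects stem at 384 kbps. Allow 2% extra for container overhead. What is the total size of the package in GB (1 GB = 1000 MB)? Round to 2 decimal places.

Audio total: 176 + 384 = 560 kbps = 0.560 Mbps.
time-lapse clip: 21.560 Mbps × 360 s × 1.02 = 7916.8 Mb
animated explainer: 6.260 Mbps × 642 s × 1.02 = 4099.3 Mb
music video: 20.160 Mbps × 120 s × 1.02 = 2467.6 Mb
screen recording: 1.780 Mbps × 1020 s × 1.02 = 1851.9 Mb
gameplay capture: 40.560 Mbps × 6000 s × 1.02 = 248227.2 Mb
drone footage reel: 22.560 Mbps × 169 s × 1.02 = 3888.9 Mb
Total: 268451.7 Mb = 33556.5 MB.
= 33.56 GB.

33.56 GB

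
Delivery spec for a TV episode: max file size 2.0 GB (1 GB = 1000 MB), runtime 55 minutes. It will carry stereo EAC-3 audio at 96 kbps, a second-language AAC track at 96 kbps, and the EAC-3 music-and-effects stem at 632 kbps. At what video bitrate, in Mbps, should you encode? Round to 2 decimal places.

4.02 Mbps

Budget: 2.0 GB = 16000.0 Mb.
55 min = 3300 s
Total bitrate budget: 16000.0 Mb / 3300 s = 4.848 Mbps.
Audio total: 96 + 96 + 632 = 824 kbps = 0.824 Mbps.
Video: 4.848 − 0.824 = 4.024 Mbps.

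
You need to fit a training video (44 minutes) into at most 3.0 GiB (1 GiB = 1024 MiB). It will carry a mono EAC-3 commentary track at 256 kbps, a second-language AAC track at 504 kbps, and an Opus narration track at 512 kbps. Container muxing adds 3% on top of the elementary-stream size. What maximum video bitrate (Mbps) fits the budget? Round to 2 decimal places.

8.20 Mbps

Budget: 3.0 GiB = 25769.8 Mb.
Stream payload after overhead: 25769.8 / 1.03 = 25019.2 Mb.
44 min = 2640 s
Total bitrate budget: 25019.2 Mb / 2640 s = 9.477 Mbps.
Audio total: 256 + 504 + 512 = 1272 kbps = 1.272 Mbps.
Video: 9.477 − 1.272 = 8.205 Mbps.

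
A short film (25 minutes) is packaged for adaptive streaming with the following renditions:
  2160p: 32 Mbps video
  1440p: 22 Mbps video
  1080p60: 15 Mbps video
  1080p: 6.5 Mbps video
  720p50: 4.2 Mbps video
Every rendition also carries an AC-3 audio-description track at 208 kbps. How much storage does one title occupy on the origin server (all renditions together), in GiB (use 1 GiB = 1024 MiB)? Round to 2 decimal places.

14.10 GiB

25 min = 1500 s
Audio: 208 kbps = 0.208 Mbps.
Sum of rendition bitrates: (32+0.208) + (22+0.208) + (15+0.208) + (6.5+0.208) + (4.2+0.208) = 80.740 Mbps.
× 1500 s = 121,110 Mb = 15,139 MB = 14.10 GiB.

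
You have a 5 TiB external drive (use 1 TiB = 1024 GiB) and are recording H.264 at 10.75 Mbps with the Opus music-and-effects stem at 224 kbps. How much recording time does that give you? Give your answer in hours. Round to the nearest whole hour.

1113 hours

Audio: 224 kbps = 0.224 Mbps.
Total bitrate: 10.75 + 0.224 = 10.974 Mbps.
Capacity: 5 TiB = 43,980,465 Mb.
Recording time: 43,980,465 / 10.974 = 4,007,697 s ≈ 1,113 hours.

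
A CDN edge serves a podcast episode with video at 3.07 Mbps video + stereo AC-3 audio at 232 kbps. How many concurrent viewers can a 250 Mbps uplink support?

Audio: 232 kbps = 0.232 Mbps.
Per-viewer media rate: 3.302 Mbps.
250 Mbps = 250.0 Mbps; 250.0 / 3.302 = 75.71 → 75 viewers.

75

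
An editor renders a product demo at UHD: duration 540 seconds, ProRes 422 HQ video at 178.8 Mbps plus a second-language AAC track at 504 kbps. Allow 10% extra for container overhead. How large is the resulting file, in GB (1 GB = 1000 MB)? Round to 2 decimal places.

13.31 GB

Audio: 504 kbps = 0.504 Mbps.
Total bitrate: 178.8 + 0.504 = 179.304 Mbps.
Stream data: 179.304 Mbps × 540 s = 96824.2 Mb.
With 10% container overhead: ×1.10.
106,507 Mb ÷ 8 = 13,313 MB → 13.31 GB.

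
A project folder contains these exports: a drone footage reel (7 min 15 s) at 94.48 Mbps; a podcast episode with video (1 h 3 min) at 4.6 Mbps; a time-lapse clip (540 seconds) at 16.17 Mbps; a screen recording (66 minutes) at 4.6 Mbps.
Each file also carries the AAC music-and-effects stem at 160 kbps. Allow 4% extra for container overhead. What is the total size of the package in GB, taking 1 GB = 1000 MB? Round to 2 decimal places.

Audio: 160 kbps = 0.160 Mbps.
drone footage reel: 94.640 Mbps × 435 s × 1.04 = 42815.1 Mb
podcast episode with video: 4.760 Mbps × 3780 s × 1.04 = 18712.5 Mb
time-lapse clip: 16.330 Mbps × 540 s × 1.04 = 9170.9 Mb
screen recording: 4.760 Mbps × 3960 s × 1.04 = 19603.6 Mb
Total: 90302.2 Mb = 11287.8 MB.
= 11.29 GB.

11.29 GB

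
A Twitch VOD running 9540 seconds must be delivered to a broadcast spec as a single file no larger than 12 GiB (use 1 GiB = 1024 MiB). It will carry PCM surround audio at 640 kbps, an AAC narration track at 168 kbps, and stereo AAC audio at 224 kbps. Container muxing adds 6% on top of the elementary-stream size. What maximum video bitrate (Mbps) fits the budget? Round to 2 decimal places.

Budget: 12 GiB = 103079.2 Mb.
Stream payload after overhead: 103079.2 / 1.06 = 97244.5 Mb.
Total bitrate budget: 97244.5 Mb / 9540 s = 10.193 Mbps.
Audio total: 640 + 168 + 224 = 1032 kbps = 1.032 Mbps.
Video: 10.193 − 1.032 = 9.161 Mbps.

9.16 Mbps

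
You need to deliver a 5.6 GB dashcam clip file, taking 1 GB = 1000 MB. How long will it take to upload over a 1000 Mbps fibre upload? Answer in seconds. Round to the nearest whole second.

File: 5.6 GB = 44800.0 Mb.
At 1000 Mbps: 44800.0 / 1000 = 44.8 s ≈ 44.8 seconds.

45 seconds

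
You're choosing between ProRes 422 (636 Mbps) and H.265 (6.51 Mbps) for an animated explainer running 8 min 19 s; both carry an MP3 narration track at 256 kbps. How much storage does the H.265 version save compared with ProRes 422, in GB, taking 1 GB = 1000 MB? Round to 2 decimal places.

8 min 19 s = 499 s
Audio: 256 kbps = 0.256 Mbps.
ProRes 422: 636.256 Mbps × 499 s = 317491.7 Mb = 39.686 GB.
H.265: 6.766 Mbps × 499 s = 3376.2 Mb = 0.422 GB.
Saving: 39.686 − 0.422 = 39.264 GB.

39.26 GB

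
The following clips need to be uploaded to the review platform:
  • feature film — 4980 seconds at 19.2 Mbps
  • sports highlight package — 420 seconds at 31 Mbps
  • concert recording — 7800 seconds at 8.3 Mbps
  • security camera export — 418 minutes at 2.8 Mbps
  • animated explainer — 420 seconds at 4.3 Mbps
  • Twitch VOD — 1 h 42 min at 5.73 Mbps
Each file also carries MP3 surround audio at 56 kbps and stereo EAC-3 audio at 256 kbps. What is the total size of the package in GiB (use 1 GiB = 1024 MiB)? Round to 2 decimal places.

34.28 GiB

Audio total: 56 + 256 = 312 kbps = 0.312 Mbps.
feature film: 19.512 Mbps × 4980 s = 97169.8 Mb
sports highlight package: 31.312 Mbps × 420 s = 13151.0 Mb
concert recording: 8.612 Mbps × 7800 s = 67173.6 Mb
security camera export: 3.112 Mbps × 25080 s = 78049.0 Mb
animated explainer: 4.612 Mbps × 420 s = 1937.0 Mb
Twitch VOD: 6.042 Mbps × 6120 s = 36977.0 Mb
Total: 294457.4 Mb = 36807.2 MB.
= 34.28 GiB.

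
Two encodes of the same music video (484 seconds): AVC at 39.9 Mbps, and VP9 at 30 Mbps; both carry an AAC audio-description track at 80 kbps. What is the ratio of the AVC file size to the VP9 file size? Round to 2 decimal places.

Audio: 80 kbps = 0.080 Mbps.
AVC: 39.980 Mbps × 484 s = 19350.3 Mb = 2.419 GB.
VP9: 30.080 Mbps × 484 s = 14558.7 Mb = 1.820 GB.
Ratio: 2.419 / 1.820 = 1.329.

1.33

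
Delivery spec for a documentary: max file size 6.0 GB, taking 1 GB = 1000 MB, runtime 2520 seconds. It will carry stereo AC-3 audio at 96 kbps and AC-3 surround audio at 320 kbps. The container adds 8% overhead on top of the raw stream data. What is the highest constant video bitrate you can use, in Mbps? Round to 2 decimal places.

17.22 Mbps

Budget: 6.0 GB = 48000.0 Mb.
Stream payload after overhead: 48000.0 / 1.08 = 44444.4 Mb.
Total bitrate budget: 44444.4 Mb / 2520 s = 17.637 Mbps.
Audio total: 96 + 320 = 416 kbps = 0.416 Mbps.
Video: 17.637 − 0.416 = 17.221 Mbps.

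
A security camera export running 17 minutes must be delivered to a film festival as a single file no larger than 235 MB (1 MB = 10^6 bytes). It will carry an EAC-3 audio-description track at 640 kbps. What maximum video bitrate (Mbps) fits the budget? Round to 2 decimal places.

1.20 Mbps

Budget: 235 MB = 1880.0 Mb.
17 min = 1020 s
Total bitrate budget: 1880.0 Mb / 1020 s = 1.843 Mbps.
Audio: 640 kbps = 0.640 Mbps.
Video: 1.843 − 0.640 = 1.203 Mbps.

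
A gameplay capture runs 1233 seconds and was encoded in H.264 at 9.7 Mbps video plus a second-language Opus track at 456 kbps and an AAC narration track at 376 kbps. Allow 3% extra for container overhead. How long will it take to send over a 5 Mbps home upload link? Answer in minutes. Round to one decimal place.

Audio total: 456 + 376 = 832 kbps = 0.832 Mbps.
Total bitrate: 10.532 Mbps.
File: 10.532 Mbps × 1233 s = 12986.0 Mb.
With 3% container overhead: ×1.03. → 13375.5 Mb.
At 5 Mbps: 13375.5 / 5 = 2675.1 s ≈ 44.6 minutes.

44.6 minutes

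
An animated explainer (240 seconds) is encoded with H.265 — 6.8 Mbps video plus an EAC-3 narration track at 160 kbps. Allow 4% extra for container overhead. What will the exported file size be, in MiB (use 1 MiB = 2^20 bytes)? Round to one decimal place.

207.1 MiB

Audio: 160 kbps = 0.160 Mbps.
Total bitrate: 6.8 + 0.160 = 6.960 Mbps.
Stream data: 6.960 Mbps × 240 s = 1670.4 Mb.
With 4% container overhead: ×1.04.
1,737 Mb = 217,152,000 bytes ÷ 1,048,576 = 207.1 MiB.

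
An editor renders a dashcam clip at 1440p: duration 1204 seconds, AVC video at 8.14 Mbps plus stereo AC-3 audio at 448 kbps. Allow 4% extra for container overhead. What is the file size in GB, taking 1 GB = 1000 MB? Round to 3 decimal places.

1.344 GB

Audio: 448 kbps = 0.448 Mbps.
Total bitrate: 8.14 + 0.448 = 8.588 Mbps.
Stream data: 8.588 Mbps × 1204 s = 10340.0 Mb.
With 4% container overhead: ×1.04.
10,754 Mb ÷ 8 = 1,344 MB → 1.344 GB.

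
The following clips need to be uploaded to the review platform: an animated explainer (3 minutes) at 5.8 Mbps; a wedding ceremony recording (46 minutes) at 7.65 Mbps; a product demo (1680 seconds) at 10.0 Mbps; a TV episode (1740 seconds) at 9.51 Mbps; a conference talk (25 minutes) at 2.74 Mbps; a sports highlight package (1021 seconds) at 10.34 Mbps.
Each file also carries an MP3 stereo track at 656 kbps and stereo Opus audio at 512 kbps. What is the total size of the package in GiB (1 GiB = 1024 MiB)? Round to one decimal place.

Audio total: 656 + 512 = 1168 kbps = 1.168 Mbps.
animated explainer: 6.968 Mbps × 180 s = 1254.2 Mb
wedding ceremony recording: 8.818 Mbps × 2760 s = 24337.7 Mb
product demo: 11.168 Mbps × 1680 s = 18762.2 Mb
TV episode: 10.678 Mbps × 1740 s = 18579.7 Mb
conference talk: 3.908 Mbps × 1500 s = 5862.0 Mb
sports highlight package: 11.508 Mbps × 1021 s = 11749.7 Mb
Total: 80545.5 Mb = 10068.2 MB.
= 9.377 GiB.

9.4 GiB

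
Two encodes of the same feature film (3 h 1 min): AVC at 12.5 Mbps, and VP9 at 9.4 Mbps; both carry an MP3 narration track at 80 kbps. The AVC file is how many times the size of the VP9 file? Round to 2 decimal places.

3 h 1 min = 181 min = 10860 s
Audio: 80 kbps = 0.080 Mbps.
AVC: 12.580 Mbps × 10860 s = 136618.8 Mb = 17.077 GB.
VP9: 9.480 Mbps × 10860 s = 102952.8 Mb = 12.869 GB.
Ratio: 17.077 / 12.869 = 1.327.

1.33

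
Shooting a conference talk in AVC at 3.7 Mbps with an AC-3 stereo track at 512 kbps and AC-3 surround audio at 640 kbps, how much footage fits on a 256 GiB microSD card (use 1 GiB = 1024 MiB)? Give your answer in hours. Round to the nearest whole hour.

126 hours

Audio total: 512 + 640 = 1152 kbps = 1.152 Mbps.
Total bitrate: 3.7 + 1.152 = 4.852 Mbps.
Capacity: 256 GiB = 2,199,023 Mb.
Recording time: 2,199,023 / 4.852 = 453,220 s ≈ 126 hours.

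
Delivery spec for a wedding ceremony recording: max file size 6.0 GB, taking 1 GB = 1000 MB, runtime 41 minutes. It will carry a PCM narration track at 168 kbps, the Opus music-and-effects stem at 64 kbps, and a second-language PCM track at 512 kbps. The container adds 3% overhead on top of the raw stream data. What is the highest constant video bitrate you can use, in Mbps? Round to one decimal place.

18.2 Mbps

Budget: 6.0 GB = 48000.0 Mb.
Stream payload after overhead: 48000.0 / 1.03 = 46601.9 Mb.
41 min = 2460 s
Total bitrate budget: 46601.9 Mb / 2460 s = 18.944 Mbps.
Audio total: 168 + 64 + 512 = 744 kbps = 0.744 Mbps.
Video: 18.944 − 0.744 = 18.200 Mbps.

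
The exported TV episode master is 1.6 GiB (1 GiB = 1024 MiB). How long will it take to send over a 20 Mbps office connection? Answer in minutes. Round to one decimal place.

11.5 minutes

File: 1.6 GiB = 13743.9 Mb.
At 20 Mbps: 13743.9 / 20 = 687.2 s ≈ 11.5 minutes.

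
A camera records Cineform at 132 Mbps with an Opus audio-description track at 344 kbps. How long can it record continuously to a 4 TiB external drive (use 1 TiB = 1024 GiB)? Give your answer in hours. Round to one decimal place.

Audio: 344 kbps = 0.344 Mbps.
Total bitrate: 132 + 0.344 = 132.344 Mbps.
Capacity: 4 TiB = 35,184,372 Mb.
Recording time: 35,184,372 / 132.344 = 265,855 s ≈ 73.8 hours.

73.8 hours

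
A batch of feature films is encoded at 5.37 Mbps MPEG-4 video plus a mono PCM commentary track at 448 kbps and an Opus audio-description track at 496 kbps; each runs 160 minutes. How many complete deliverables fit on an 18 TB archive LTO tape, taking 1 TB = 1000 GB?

2375

160 min = 9600 s
Audio total: 448 + 496 = 944 kbps = 0.944 Mbps.
Total bitrate: 6.314 Mbps.
Per item: 6.314 Mbps × 9600 s = 60,614 Mb = 7,577 MB.
Capacity: 18 TB = 144,000,000 Mb; 2375.67 items → 2375 complete.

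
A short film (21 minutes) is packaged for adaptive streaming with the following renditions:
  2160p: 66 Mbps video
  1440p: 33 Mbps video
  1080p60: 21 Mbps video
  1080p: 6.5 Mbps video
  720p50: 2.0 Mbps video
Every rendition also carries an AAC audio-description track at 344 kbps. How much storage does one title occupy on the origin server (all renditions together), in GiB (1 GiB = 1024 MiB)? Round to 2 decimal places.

19.10 GiB

21 min = 1260 s
Audio: 344 kbps = 0.344 Mbps.
Sum of rendition bitrates: (66+0.344) + (33+0.344) + (21+0.344) + (6.5+0.344) + (2.0+0.344) = 130.220 Mbps.
× 1260 s = 164,077 Mb = 20,510 MB = 19.10 GiB.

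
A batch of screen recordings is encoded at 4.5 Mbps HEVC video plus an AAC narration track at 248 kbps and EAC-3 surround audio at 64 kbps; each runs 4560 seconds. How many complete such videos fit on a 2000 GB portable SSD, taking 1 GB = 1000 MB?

Audio total: 248 + 64 = 312 kbps = 0.312 Mbps.
Total bitrate: 4.812 Mbps.
Per item: 4.812 Mbps × 4560 s = 21,943 Mb = 2,743 MB.
Capacity: 2000 GB = 16,000,000 Mb; 729.17 items → 729 complete.

729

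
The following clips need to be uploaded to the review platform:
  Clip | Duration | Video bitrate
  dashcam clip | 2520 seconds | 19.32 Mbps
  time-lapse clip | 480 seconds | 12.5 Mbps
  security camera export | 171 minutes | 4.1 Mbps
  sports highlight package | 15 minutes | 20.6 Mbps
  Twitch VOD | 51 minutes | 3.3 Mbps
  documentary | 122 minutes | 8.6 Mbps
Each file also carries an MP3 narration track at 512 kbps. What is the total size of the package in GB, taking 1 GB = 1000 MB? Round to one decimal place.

25.1 GB

Audio: 512 kbps = 0.512 Mbps.
dashcam clip: 19.832 Mbps × 2520 s = 49976.6 Mb
time-lapse clip: 13.012 Mbps × 480 s = 6245.8 Mb
security camera export: 4.612 Mbps × 10260 s = 47319.1 Mb
sports highlight package: 21.112 Mbps × 900 s = 19000.8 Mb
Twitch VOD: 3.812 Mbps × 3060 s = 11664.7 Mb
documentary: 9.112 Mbps × 7320 s = 66699.8 Mb
Total: 200906.9 Mb = 25113.4 MB.
= 25.11 GB.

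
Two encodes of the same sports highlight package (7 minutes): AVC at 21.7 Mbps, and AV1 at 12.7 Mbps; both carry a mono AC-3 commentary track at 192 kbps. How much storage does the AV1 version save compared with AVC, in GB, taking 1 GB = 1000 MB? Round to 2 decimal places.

7 min = 420 s
Audio: 192 kbps = 0.192 Mbps.
AVC: 21.892 Mbps × 420 s = 9194.6 Mb = 1.149 GB.
AV1: 12.892 Mbps × 420 s = 5414.6 Mb = 0.677 GB.
Saving: 1.149 − 0.677 = 0.472 GB.

0.47 GB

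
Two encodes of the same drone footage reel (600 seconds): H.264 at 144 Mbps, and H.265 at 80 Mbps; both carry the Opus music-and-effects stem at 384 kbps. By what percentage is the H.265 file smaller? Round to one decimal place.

Audio: 384 kbps = 0.384 Mbps.
H.264: 144.384 Mbps × 600 s = 86630.4 Mb = 10.829 GB.
H.265: 80.384 Mbps × 600 s = 48230.4 Mb = 6.029 GB.
Reduction: (1 − 6.029/10.829) × 100 = 44.33%.

44.3%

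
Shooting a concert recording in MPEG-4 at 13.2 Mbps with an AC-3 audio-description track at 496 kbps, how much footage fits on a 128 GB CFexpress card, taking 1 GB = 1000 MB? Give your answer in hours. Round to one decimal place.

20.8 hours

Audio: 496 kbps = 0.496 Mbps.
Total bitrate: 13.2 + 0.496 = 13.696 Mbps.
Capacity: 128 GB = 1,024,000 Mb.
Recording time: 1,024,000 / 13.696 = 74,766 s ≈ 20.8 hours.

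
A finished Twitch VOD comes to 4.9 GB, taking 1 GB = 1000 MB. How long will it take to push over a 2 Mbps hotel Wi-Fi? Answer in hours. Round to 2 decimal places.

File: 4.9 GB = 39200.0 Mb.
At 2 Mbps: 39200.0 / 2 = 19600.0 s ≈ 5.44 hours.

5.44 hours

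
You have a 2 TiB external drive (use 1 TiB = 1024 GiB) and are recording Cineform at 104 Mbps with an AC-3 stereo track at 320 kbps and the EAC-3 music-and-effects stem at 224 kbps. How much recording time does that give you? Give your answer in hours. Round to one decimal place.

Audio total: 320 + 224 = 544 kbps = 0.544 Mbps.
Total bitrate: 104 + 0.544 = 104.544 Mbps.
Capacity: 2 TiB = 17,592,186 Mb.
Recording time: 17,592,186 / 104.544 = 168,275 s ≈ 46.7 hours.

46.7 hours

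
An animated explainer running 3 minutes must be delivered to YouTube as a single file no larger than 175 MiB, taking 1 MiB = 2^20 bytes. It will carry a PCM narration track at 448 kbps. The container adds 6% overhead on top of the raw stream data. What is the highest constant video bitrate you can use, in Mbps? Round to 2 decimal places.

Budget: 175 MiB = 1468.0 Mb.
Stream payload after overhead: 1468.0 / 1.06 = 1384.9 Mb.
3 min = 180 s
Total bitrate budget: 1384.9 Mb / 180 s = 7.694 Mbps.
Audio: 448 kbps = 0.448 Mbps.
Video: 7.694 − 0.448 = 7.246 Mbps.

7.25 Mbps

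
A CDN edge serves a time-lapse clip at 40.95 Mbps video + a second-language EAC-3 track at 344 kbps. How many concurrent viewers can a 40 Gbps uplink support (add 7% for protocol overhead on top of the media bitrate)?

Audio: 344 kbps = 0.344 Mbps.
Per-viewer media rate: 41.294 Mbps.
On the wire with 7% overhead: 44.185 Mbps.
40 Gbps = 40,000 Mbps; 40,000 / 44.185 = 905.29 → 905 viewers.

905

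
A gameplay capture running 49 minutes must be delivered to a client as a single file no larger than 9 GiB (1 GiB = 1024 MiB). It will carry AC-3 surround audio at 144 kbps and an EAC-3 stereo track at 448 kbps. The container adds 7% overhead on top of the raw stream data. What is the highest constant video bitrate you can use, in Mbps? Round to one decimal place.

24.0 Mbps

Budget: 9 GiB = 77309.4 Mb.
Stream payload after overhead: 77309.4 / 1.07 = 72251.8 Mb.
49 min = 2940 s
Total bitrate budget: 72251.8 Mb / 2940 s = 24.575 Mbps.
Audio total: 144 + 448 = 592 kbps = 0.592 Mbps.
Video: 24.575 − 0.592 = 23.983 Mbps.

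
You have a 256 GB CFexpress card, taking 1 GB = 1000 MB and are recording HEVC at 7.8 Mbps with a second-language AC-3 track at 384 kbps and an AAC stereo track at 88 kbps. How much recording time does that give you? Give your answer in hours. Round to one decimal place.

Audio total: 384 + 88 = 472 kbps = 0.472 Mbps.
Total bitrate: 7.8 + 0.472 = 8.272 Mbps.
Capacity: 256 GB = 2,048,000 Mb.
Recording time: 2,048,000 / 8.272 = 247,582 s ≈ 68.8 hours.

68.8 hours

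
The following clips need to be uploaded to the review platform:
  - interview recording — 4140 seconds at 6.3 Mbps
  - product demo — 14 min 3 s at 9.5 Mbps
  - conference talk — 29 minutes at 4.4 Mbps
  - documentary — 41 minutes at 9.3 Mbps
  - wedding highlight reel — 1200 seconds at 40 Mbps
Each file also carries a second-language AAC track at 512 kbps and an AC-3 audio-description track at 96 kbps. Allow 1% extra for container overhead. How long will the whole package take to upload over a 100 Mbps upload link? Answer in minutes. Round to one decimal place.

Audio total: 512 + 96 = 608 kbps = 0.608 Mbps.
interview recording: 6.908 Mbps × 4140 s × 1.01 = 28885.1 Mb
product demo: 10.108 Mbps × 843 s × 1.01 = 8606.3 Mb
conference talk: 5.008 Mbps × 1740 s × 1.01 = 8801.1 Mb
documentary: 9.908 Mbps × 2460 s × 1.01 = 24617.4 Mb
wedding highlight reel: 40.608 Mbps × 1200 s × 1.01 = 49216.9 Mb
Total: 120126.7 Mb = 15015.8 MB.
At 100 Mbps: 120126.7 / 100 = 1201 s ≈ 20 minutes.

20.0 minutes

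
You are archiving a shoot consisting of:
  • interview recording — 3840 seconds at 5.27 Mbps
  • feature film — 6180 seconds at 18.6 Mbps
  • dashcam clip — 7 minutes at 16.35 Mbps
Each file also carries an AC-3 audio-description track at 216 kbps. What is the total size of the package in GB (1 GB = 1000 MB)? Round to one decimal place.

18.0 GB

Audio: 216 kbps = 0.216 Mbps.
interview recording: 5.486 Mbps × 3840 s = 21066.2 Mb
feature film: 18.816 Mbps × 6180 s = 116282.9 Mb
dashcam clip: 16.566 Mbps × 420 s = 6957.7 Mb
Total: 144306.8 Mb = 18038.4 MB.
= 18.04 GB.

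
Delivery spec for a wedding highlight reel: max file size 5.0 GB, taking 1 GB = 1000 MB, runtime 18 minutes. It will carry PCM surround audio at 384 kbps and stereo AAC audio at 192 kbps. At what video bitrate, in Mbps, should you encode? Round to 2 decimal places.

36.46 Mbps

Budget: 5.0 GB = 40000.0 Mb.
18 min = 1080 s
Total bitrate budget: 40000.0 Mb / 1080 s = 37.037 Mbps.
Audio total: 384 + 192 = 576 kbps = 0.576 Mbps.
Video: 37.037 − 0.576 = 36.461 Mbps.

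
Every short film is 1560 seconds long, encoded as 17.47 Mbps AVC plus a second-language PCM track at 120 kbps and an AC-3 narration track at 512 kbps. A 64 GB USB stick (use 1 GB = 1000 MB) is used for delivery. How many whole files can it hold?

18

Audio total: 120 + 512 = 632 kbps = 0.632 Mbps.
Total bitrate: 18.102 Mbps.
Per item: 18.102 Mbps × 1560 s = 28,239 Mb = 3,530 MB.
Capacity: 64 GB = 512,000 Mb; 18.13 items → 18 complete.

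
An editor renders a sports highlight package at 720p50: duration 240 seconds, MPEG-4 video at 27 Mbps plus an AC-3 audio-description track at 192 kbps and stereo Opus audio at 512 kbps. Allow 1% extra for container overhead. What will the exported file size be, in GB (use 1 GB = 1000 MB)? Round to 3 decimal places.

0.839 GB

Audio total: 192 + 512 = 704 kbps = 0.704 Mbps.
Total bitrate: 27 + 0.704 = 27.704 Mbps.
Stream data: 27.704 Mbps × 240 s = 6649.0 Mb.
With 1% container overhead: ×1.01.
6,715 Mb ÷ 8 = 839.4 MB → 0.8394 GB.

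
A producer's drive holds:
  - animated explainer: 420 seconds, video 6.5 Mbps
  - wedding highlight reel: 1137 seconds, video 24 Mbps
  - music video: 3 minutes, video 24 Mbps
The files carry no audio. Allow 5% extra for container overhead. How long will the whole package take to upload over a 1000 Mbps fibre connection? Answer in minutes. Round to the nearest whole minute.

1 minutes

animated explainer: 6.500 Mbps × 420 s × 1.05 = 2866.5 Mb
wedding highlight reel: 24.000 Mbps × 1137 s × 1.05 = 28652.4 Mb
music video: 24.000 Mbps × 180 s × 1.05 = 4536.0 Mb
Total: 36054.9 Mb = 4506.9 MB.
At 1000 Mbps: 36054.9 / 1000 = 36 s ≈ 0.601 minutes.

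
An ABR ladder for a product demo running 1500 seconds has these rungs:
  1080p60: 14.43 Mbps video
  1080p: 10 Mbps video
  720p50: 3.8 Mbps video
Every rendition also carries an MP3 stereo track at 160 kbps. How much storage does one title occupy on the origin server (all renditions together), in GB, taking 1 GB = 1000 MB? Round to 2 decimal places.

Audio: 160 kbps = 0.160 Mbps.
Sum of rendition bitrates: (14.43+0.160) + (10+0.160) + (3.8+0.160) = 28.710 Mbps.
× 1500 s = 43,065 Mb = 5,383 MB = 5.383 GB.

5.38 GB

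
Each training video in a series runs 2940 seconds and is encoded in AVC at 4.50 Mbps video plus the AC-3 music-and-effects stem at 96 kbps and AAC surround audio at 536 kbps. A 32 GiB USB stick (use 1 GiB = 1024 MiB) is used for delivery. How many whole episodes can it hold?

18

Audio total: 96 + 536 = 632 kbps = 0.632 Mbps.
Total bitrate: 5.132 Mbps.
Per item: 5.132 Mbps × 2940 s = 15,088 Mb = 1,886 MB.
Capacity: 32 GiB = 274,878 Mb; 18.22 items → 18 complete.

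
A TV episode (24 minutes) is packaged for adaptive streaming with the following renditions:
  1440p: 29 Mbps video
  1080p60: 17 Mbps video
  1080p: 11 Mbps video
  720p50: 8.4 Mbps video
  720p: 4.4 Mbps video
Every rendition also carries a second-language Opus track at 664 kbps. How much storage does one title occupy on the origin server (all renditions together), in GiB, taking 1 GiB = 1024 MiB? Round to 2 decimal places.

12.26 GiB

24 min = 1440 s
Audio: 664 kbps = 0.664 Mbps.
Sum of rendition bitrates: (29+0.664) + (17+0.664) + (11+0.664) + (8.4+0.664) + (4.4+0.664) = 73.120 Mbps.
× 1440 s = 105,293 Mb = 13,162 MB = 12.26 GiB.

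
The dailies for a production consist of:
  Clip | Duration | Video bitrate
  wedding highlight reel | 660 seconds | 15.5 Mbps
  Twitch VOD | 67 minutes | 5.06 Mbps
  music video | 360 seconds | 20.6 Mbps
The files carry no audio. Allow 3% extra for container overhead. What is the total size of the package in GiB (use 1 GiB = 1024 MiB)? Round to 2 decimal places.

4.55 GiB

wedding highlight reel: 15.500 Mbps × 660 s × 1.03 = 10536.9 Mb
Twitch VOD: 5.060 Mbps × 4020 s × 1.03 = 20951.4 Mb
music video: 20.600 Mbps × 360 s × 1.03 = 7638.5 Mb
Total: 39126.8 Mb = 4890.9 MB.
= 4.555 GiB.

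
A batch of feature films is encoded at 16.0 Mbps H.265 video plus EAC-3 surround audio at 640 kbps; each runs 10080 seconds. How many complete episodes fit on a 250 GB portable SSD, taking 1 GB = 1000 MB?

11

Audio: 640 kbps = 0.640 Mbps.
Total bitrate: 16.640 Mbps.
Per item: 16.640 Mbps × 10080 s = 167,731 Mb = 20,966 MB.
Capacity: 250 GB = 2,000,000 Mb; 11.92 items → 11 complete.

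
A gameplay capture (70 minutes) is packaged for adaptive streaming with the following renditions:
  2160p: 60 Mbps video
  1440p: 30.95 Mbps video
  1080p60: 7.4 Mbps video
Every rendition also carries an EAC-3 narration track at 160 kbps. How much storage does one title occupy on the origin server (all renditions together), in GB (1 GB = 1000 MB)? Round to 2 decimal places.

70 min = 4200 s
Audio: 160 kbps = 0.160 Mbps.
Sum of rendition bitrates: (60+0.160) + (30.95+0.160) + (7.4+0.160) = 98.830 Mbps.
× 4200 s = 415,086 Mb = 51,886 MB = 51.89 GB.

51.89 GB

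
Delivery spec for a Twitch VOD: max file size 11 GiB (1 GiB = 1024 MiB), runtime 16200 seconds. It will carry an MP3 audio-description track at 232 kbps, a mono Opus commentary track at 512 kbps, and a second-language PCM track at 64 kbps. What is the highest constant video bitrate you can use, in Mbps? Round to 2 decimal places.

Budget: 11 GiB = 94489.3 Mb.
Total bitrate budget: 94489.3 Mb / 16200 s = 5.833 Mbps.
Audio total: 232 + 512 + 64 = 808 kbps = 0.808 Mbps.
Video: 5.833 − 0.808 = 5.025 Mbps.

5.02 Mbps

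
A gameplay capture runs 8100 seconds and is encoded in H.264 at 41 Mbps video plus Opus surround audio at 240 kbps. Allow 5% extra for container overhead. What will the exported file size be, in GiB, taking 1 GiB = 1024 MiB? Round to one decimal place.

40.8 GiB

Audio: 240 kbps = 0.240 Mbps.
Total bitrate: 41 + 0.240 = 41.240 Mbps.
Stream data: 41.240 Mbps × 8100 s = 334044.0 Mb.
With 5% container overhead: ×1.05.
350,746 Mb = 43,843,275,000 bytes ÷ 1,073,741,824 = 40.83 GiB.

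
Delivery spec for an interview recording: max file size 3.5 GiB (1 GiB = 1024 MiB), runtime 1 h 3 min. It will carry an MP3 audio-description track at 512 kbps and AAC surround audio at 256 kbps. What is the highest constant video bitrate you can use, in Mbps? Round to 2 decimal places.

7.19 Mbps

Budget: 3.5 GiB = 30064.8 Mb.
1 h 3 min = 63 min = 3780 s
Total bitrate budget: 30064.8 Mb / 3780 s = 7.954 Mbps.
Audio total: 512 + 256 = 768 kbps = 0.768 Mbps.
Video: 7.954 − 0.768 = 7.186 Mbps.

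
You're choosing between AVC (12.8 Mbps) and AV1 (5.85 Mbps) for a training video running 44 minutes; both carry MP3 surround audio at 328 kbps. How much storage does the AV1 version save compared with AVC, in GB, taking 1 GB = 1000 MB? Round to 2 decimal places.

44 min = 2640 s
Audio: 328 kbps = 0.328 Mbps.
AVC: 13.128 Mbps × 2640 s = 34657.9 Mb = 4.332 GB.
AV1: 6.178 Mbps × 2640 s = 16309.9 Mb = 2.039 GB.
Saving: 4.332 − 2.039 = 2.293 GB.

2.29 GB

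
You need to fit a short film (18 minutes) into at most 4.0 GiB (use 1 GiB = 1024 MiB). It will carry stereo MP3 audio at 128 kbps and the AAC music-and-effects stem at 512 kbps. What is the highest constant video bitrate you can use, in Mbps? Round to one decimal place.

31.2 Mbps

Budget: 4.0 GiB = 34359.7 Mb.
18 min = 1080 s
Total bitrate budget: 34359.7 Mb / 1080 s = 31.815 Mbps.
Audio total: 128 + 512 = 640 kbps = 0.640 Mbps.
Video: 31.815 − 0.640 = 31.175 Mbps.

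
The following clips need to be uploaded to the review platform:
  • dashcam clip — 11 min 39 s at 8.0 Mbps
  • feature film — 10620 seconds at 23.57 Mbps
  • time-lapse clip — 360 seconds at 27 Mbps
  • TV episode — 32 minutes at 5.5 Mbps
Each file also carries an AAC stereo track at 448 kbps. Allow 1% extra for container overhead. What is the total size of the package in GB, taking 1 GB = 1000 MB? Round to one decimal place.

Audio: 448 kbps = 0.448 Mbps.
dashcam clip: 8.448 Mbps × 699 s × 1.01 = 5964.2 Mb
feature film: 24.018 Mbps × 10620 s × 1.01 = 257621.9 Mb
time-lapse clip: 27.448 Mbps × 360 s × 1.01 = 9980.1 Mb
TV episode: 5.948 Mbps × 1920 s × 1.01 = 11534.4 Mb
Total: 285100.5 Mb = 35637.6 MB.
= 35.64 GB.

35.6 GB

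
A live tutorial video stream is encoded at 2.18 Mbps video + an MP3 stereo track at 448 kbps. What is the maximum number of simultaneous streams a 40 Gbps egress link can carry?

15220

Audio: 448 kbps = 0.448 Mbps.
Per-viewer media rate: 2.628 Mbps.
40 Gbps = 40,000 Mbps; 40,000 / 2.628 = 15220.70 → 15220 viewers.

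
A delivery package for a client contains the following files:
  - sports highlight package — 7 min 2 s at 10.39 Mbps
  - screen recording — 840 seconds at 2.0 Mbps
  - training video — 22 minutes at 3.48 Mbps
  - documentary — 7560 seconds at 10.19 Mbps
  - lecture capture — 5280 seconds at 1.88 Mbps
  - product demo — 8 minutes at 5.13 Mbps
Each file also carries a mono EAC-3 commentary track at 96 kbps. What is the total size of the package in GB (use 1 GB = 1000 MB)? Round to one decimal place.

12.7 GB

Audio: 96 kbps = 0.096 Mbps.
sports highlight package: 10.486 Mbps × 422 s = 4425.1 Mb
screen recording: 2.096 Mbps × 840 s = 1760.6 Mb
training video: 3.576 Mbps × 1320 s = 4720.3 Mb
documentary: 10.286 Mbps × 7560 s = 77762.2 Mb
lecture capture: 1.976 Mbps × 5280 s = 10433.3 Mb
product demo: 5.226 Mbps × 480 s = 2508.5 Mb
Total: 101610.0 Mb = 12701.2 MB.
= 12.70 GB.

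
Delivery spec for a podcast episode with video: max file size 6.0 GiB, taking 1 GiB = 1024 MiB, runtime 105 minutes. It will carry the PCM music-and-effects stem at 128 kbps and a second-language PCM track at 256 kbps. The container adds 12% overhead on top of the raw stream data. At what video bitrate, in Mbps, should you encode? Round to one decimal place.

Budget: 6.0 GiB = 51539.6 Mb.
Stream payload after overhead: 51539.6 / 1.12 = 46017.5 Mb.
105 min = 6300 s
Total bitrate budget: 46017.5 Mb / 6300 s = 7.304 Mbps.
Audio total: 128 + 256 = 384 kbps = 0.384 Mbps.
Video: 7.304 − 0.384 = 6.920 Mbps.

6.9 Mbps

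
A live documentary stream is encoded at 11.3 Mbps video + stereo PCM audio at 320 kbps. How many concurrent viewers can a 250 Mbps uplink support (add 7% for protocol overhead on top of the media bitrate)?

Audio: 320 kbps = 0.320 Mbps.
Per-viewer media rate: 11.620 Mbps.
On the wire with 7% overhead: 12.433 Mbps.
250 Mbps = 250.0 Mbps; 250.0 / 12.433 = 20.11 → 20 viewers.

20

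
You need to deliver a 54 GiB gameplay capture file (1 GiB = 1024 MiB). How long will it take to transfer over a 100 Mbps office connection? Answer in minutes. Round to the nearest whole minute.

File: 54 GiB = 463856.5 Mb.
At 100 Mbps: 463856.5 / 100 = 4638.6 s ≈ 77.3 minutes.

77 minutes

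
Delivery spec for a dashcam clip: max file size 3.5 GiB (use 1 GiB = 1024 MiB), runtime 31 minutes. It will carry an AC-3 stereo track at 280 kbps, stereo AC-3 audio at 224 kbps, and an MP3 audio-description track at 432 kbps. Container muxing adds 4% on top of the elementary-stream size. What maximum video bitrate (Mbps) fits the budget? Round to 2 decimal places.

Budget: 3.5 GiB = 30064.8 Mb.
Stream payload after overhead: 30064.8 / 1.04 = 28908.4 Mb.
31 min = 1860 s
Total bitrate budget: 28908.4 Mb / 1860 s = 15.542 Mbps.
Audio total: 280 + 224 + 432 = 936 kbps = 0.936 Mbps.
Video: 15.542 − 0.936 = 14.606 Mbps.

14.61 Mbps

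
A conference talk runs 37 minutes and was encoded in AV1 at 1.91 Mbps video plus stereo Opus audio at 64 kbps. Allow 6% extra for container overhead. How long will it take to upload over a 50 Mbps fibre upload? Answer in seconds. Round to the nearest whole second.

37 min = 2220 s
Audio: 64 kbps = 0.064 Mbps.
Total bitrate: 1.974 Mbps.
File: 1.974 Mbps × 2220 s = 4382.3 Mb.
With 6% container overhead: ×1.06. → 4645.2 Mb.
At 50 Mbps: 4645.2 / 50 = 92.9 s ≈ 92.9 seconds.

93 seconds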